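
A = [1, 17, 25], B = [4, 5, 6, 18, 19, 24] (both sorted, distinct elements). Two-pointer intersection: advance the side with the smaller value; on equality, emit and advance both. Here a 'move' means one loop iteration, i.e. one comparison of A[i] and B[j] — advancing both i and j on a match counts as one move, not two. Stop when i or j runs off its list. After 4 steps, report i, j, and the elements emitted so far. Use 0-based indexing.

i=1, j=3, emitted=[]

i=0 j=0: 1<4, i++
i=1 j=0: 17>4, j++
i=1 j=1: 17>5, j++
i=1 j=2: 17>6, j++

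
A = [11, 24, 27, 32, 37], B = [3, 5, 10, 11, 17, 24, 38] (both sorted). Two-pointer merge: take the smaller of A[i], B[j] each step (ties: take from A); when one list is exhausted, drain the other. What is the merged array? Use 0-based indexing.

[3, 5, 10, 11, 11, 17, 24, 24, 27, 32, 37, 38]

i=0 j=0: A[i]=11>B[j]=3 take 3, j++
i=0 j=1: A[i]=11>B[j]=5 take 5, j++
i=0 j=2: A[i]=11>B[j]=10 take 10, j++
i=0 j=3: A[i]=11<=B[j]=11 take 11, i++
i=1 j=3: A[i]=24>B[j]=11 take 11, j++
i=1 j=4: A[i]=24>B[j]=17 take 17, j++
i=1 j=5: A[i]=24<=B[j]=24 take 24, i++
i=2 j=5: A[i]=27>B[j]=24 take 24, j++
i=2 j=6: A[i]=27<=B[j]=38 take 27, i++
i=3 j=6: A[i]=32<=B[j]=38 take 32, i++
i=4 j=6: A[i]=37<=B[j]=38 take 37, i++
i=5 j=6: A done, take B[j]=38, j++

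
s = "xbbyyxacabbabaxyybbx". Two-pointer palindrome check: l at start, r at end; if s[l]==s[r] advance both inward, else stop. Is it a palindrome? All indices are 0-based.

[0,19] 'x'=='x' → l++,r--
[1,18] 'b'=='b' → l++,r--
[2,17] 'b'=='b' → l++,r--
[3,16] 'y'=='y' → l++,r--
[4,15] 'y'=='y' → l++,r--
[5,14] 'x'=='x' → l++,r--
[6,13] 'a'=='a' → l++,r--
[7,12] 'c'!='b' → stop

not a palindrome (mismatch at 7,12)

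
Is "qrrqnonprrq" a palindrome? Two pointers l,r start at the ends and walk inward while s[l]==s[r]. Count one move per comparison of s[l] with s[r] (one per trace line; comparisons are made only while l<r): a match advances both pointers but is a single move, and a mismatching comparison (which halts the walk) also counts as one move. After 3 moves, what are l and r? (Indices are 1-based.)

l=1 r=11: 'q'=='q', l++,r--
l=2 r=10: 'r'=='r', l++,r--
l=3 r=9: 'r'=='r', l++,r--

l=4, r=8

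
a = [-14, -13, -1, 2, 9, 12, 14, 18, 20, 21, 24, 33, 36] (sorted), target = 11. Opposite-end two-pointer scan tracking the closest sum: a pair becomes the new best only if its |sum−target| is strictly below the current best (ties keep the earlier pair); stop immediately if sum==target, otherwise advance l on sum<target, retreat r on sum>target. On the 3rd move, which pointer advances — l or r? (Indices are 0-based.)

[0,12] -14+36=22 d=11 * → r--
[0,11] -14+33=19 d=8 * → r--
[0,10] -14+24=10 d=1 * → l++

l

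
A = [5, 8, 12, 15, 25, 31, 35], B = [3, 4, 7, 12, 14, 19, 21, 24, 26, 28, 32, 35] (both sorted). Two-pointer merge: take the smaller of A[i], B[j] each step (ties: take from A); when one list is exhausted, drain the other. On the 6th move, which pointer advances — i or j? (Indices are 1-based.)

[i=1,j=1] A[i]=5>B[j]=3 take 3 → j++
[i=1,j=2] A[i]=5>B[j]=4 take 4 → j++
[i=1,j=3] A[i]=5<=B[j]=7 take 5 → i++
[i=2,j=3] A[i]=8>B[j]=7 take 7 → j++
[i=2,j=4] A[i]=8<=B[j]=12 take 8 → i++
[i=3,j=4] A[i]=12<=B[j]=12 take 12 → i++

i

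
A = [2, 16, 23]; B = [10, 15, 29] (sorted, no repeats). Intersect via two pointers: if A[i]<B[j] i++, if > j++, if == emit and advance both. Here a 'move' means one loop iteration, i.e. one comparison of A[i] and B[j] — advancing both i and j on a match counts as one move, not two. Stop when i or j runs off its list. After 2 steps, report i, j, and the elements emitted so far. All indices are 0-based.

i=0 j=0: 2<10, i++
i=1 j=0: 16>10, j++

i=1, j=1, emitted=[]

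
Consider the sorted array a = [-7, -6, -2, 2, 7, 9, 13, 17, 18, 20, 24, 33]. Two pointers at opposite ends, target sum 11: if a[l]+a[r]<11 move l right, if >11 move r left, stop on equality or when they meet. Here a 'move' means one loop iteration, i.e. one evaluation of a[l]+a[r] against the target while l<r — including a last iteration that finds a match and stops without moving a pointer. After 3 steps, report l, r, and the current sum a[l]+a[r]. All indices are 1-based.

l=1, r=9, sum=11

l=1 r=12: -7+33=26 >11, r--
l=1 r=11: -7+24=17 >11, r--
l=1 r=10: -7+20=13 >11, r--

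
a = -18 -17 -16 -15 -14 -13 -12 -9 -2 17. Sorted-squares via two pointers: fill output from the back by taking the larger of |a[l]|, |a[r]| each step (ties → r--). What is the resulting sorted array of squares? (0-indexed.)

[4, 81, 144, 169, 196, 225, 256, 289, 289, 324]

l=0 r=9: |-18|>|17| out[9]=324, l++
l=1 r=9: |-17|<=|17| out[8]=289, r--
l=1 r=8: |-17|>|-2| out[7]=289, l++
l=2 r=8: |-16|>|-2| out[6]=256, l++
l=3 r=8: |-15|>|-2| out[5]=225, l++
l=4 r=8: |-14|>|-2| out[4]=196, l++
l=5 r=8: |-13|>|-2| out[3]=169, l++
l=6 r=8: |-12|>|-2| out[2]=144, l++
l=7 r=8: |-9|>|-2| out[1]=81, l++
l=8 r=8: |-2|<=|-2| out[0]=4, r--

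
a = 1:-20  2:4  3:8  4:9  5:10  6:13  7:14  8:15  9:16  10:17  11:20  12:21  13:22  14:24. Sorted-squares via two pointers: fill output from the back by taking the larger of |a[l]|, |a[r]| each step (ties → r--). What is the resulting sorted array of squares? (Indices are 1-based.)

[16, 64, 81, 100, 169, 196, 225, 256, 289, 400, 400, 441, 484, 576]

[1,14] |-20|<=|24| out[14]=576 → r--
[1,13] |-20|<=|22| out[13]=484 → r--
[1,12] |-20|<=|21| out[12]=441 → r--
[1,11] |-20|<=|20| out[11]=400 → r--
[1,10] |-20|>|17| out[10]=400 → l++
[2,10] |4|<=|17| out[9]=289 → r--
[2,9] |4|<=|16| out[8]=256 → r--
[2,8] |4|<=|15| out[7]=225 → r--
[2,7] |4|<=|14| out[6]=196 → r--
[2,6] |4|<=|13| out[5]=169 → r--
[2,5] |4|<=|10| out[4]=100 → r--
[2,4] |4|<=|9| out[3]=81 → r--
[2,3] |4|<=|8| out[2]=64 → r--
[2,2] |4|<=|4| out[1]=16 → r--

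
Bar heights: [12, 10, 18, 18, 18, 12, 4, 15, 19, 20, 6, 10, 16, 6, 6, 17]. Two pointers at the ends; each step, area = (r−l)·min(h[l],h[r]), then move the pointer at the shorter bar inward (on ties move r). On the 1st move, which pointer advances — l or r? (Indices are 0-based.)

l

l=0 r=15: min(12,17)*15=180 best=180 *, l++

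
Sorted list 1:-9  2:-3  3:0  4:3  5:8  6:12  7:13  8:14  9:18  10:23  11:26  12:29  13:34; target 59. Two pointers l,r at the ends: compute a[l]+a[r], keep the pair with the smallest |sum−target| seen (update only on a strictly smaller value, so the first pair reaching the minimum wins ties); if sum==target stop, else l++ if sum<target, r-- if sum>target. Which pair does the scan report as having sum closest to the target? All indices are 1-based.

l=1 r=13: -9+34=25 d=34 *, l++
l=2 r=13: -3+34=31 d=28 *, l++
l=3 r=13: 0+34=34 d=25 *, l++
l=4 r=13: 3+34=37 d=22 *, l++
l=5 r=13: 8+34=42 d=17 *, l++
l=6 r=13: 12+34=46 d=13 *, l++
l=7 r=13: 13+34=47 d=12 *, l++
l=8 r=13: 14+34=48 d=11 *, l++
l=9 r=13: 18+34=52 d=7 *, l++
l=10 r=13: 23+34=57 d=2 *, l++
l=11 r=13: 26+34=60 d=1 *, r--
l=11 r=12: 26+29=55 d=4, l++

pair (26, 34) with sum 60 (|Δ|=1)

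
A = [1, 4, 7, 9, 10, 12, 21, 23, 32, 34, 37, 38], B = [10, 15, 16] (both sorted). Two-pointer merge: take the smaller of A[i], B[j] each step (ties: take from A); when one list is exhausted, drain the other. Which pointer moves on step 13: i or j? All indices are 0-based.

i

[i=0,j=0] A[i]=1<=B[j]=10 take 1 → i++
[i=1,j=0] A[i]=4<=B[j]=10 take 4 → i++
[i=2,j=0] A[i]=7<=B[j]=10 take 7 → i++
[i=3,j=0] A[i]=9<=B[j]=10 take 9 → i++
[i=4,j=0] A[i]=10<=B[j]=10 take 10 → i++
[i=5,j=0] A[i]=12>B[j]=10 take 10 → j++
[i=5,j=1] A[i]=12<=B[j]=15 take 12 → i++
[i=6,j=1] A[i]=21>B[j]=15 take 15 → j++
[i=6,j=2] A[i]=21>B[j]=16 take 16 → j++
[i=6,j=3] B done, take A[i]=21 → i++
[i=7,j=3] B done, take A[i]=23 → i++
[i=8,j=3] B done, take A[i]=32 → i++
[i=9,j=3] B done, take A[i]=34 → i++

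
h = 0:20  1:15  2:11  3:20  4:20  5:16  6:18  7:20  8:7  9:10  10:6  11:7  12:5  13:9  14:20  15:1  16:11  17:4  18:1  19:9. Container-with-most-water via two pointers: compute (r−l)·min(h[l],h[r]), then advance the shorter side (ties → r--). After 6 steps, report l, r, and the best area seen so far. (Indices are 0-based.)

l=0 r=19: min(20,9)*19=171 best=171 *, r--
l=0 r=18: min(20,1)*18=18 best=171, r--
l=0 r=17: min(20,4)*17=68 best=171, r--
l=0 r=16: min(20,11)*16=176 best=176 *, r--
l=0 r=15: min(20,1)*15=15 best=176, r--
l=0 r=14: min(20,20)*14=280 best=280 *, r--

l=0, r=13, best area=280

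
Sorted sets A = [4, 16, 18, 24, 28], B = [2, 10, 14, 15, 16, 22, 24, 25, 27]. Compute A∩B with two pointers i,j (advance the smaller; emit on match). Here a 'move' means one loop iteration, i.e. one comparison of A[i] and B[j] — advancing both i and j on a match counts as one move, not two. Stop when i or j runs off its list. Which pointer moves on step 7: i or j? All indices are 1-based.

[i=1,j=1] 4>2 → j++
[i=1,j=2] 4<10 → i++
[i=2,j=2] 16>10 → j++
[i=2,j=3] 16>14 → j++
[i=2,j=4] 16>15 → j++
[i=2,j=5] 16==16 emit → i++,j++
[i=3,j=6] 18<22 → i++

i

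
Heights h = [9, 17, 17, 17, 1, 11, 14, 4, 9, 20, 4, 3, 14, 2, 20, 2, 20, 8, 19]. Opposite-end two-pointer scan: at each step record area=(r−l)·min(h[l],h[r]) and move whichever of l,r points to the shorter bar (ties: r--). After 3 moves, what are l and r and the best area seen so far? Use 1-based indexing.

l=4, r=19, best area=289

l=1 r=19: min(9,19)*18=162 best=162 *, l++
l=2 r=19: min(17,19)*17=289 best=289 *, l++
l=3 r=19: min(17,19)*16=272 best=289, l++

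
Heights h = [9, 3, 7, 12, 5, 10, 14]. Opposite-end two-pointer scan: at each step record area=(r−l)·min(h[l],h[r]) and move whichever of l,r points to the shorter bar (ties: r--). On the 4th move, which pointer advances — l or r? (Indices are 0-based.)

l

l=0 r=6: min(9,14)*6=54 best=54 *, l++
l=1 r=6: min(3,14)*5=15 best=54, l++
l=2 r=6: min(7,14)*4=28 best=54, l++
l=3 r=6: min(12,14)*3=36 best=54, l++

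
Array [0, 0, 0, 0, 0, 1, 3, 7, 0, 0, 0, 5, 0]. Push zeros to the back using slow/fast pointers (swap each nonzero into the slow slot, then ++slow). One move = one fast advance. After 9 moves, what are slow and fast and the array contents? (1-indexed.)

slow=1 fast=1: a[fast]=0, fast++
slow=1 fast=2: a[fast]=0, fast++
slow=1 fast=3: a[fast]=0, fast++
slow=1 fast=4: a[fast]=0, fast++
slow=1 fast=5: a[fast]=0, fast++
slow=1 fast=6: a[fast]=1≠0 swap→a[1]=1, slow++,fast++
slow=2 fast=7: a[fast]=3≠0 swap→a[2]=3, slow++,fast++
slow=3 fast=8: a[fast]=7≠0 swap→a[3]=7, slow++,fast++
slow=4 fast=9: a[fast]=0, fast++

slow=4, fast=10, a=[1, 3, 7, 0, 0, 0, 0, 0, 0, 0, 0, 5, 0]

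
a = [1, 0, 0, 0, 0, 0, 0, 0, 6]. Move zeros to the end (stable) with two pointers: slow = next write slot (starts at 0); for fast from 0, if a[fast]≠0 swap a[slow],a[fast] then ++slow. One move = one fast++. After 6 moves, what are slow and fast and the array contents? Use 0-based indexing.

slow=1, fast=6, a=[1, 0, 0, 0, 0, 0, 0, 0, 6]

slow=0 fast=0: a[fast]=1≠0 swap→a[0]=1, slow++,fast++
slow=1 fast=1: a[fast]=0, fast++
slow=1 fast=2: a[fast]=0, fast++
slow=1 fast=3: a[fast]=0, fast++
slow=1 fast=4: a[fast]=0, fast++
slow=1 fast=5: a[fast]=0, fast++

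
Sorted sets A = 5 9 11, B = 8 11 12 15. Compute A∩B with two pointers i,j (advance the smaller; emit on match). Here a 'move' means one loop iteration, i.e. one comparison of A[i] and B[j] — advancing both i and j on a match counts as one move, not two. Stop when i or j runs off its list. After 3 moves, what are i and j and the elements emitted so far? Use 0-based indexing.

i=0 j=0: 5<8, i++
i=1 j=0: 9>8, j++
i=1 j=1: 9<11, i++

i=2, j=1, emitted=[]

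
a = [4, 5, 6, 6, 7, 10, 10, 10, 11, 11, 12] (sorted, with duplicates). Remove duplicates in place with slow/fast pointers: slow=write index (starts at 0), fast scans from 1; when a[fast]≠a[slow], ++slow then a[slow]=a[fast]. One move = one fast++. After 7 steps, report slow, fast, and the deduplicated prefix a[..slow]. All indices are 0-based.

slow=4, fast=8, prefix=[4, 5, 6, 7, 10]

slow=0 fast=1: a[fast]=5≠a[slow]=4 write a[1]=5, slow++,fast++
slow=1 fast=2: a[fast]=6≠a[slow]=5 write a[2]=6, slow++,fast++
slow=2 fast=3: a[fast]=6=a[slow] dup, fast++
slow=2 fast=4: a[fast]=7≠a[slow]=6 write a[3]=7, slow++,fast++
slow=3 fast=5: a[fast]=10≠a[slow]=7 write a[4]=10, slow++,fast++
slow=4 fast=6: a[fast]=10=a[slow] dup, fast++
slow=4 fast=7: a[fast]=10=a[slow] dup, fast++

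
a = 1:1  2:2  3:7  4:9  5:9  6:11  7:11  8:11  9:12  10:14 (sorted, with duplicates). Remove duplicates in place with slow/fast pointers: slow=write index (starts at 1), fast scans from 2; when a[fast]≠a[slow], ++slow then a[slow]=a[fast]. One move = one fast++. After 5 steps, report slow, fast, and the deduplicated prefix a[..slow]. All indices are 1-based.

slow=1 fast=2: a[fast]=2≠a[slow]=1 write a[2]=2, slow++,fast++
slow=2 fast=3: a[fast]=7≠a[slow]=2 write a[3]=7, slow++,fast++
slow=3 fast=4: a[fast]=9≠a[slow]=7 write a[4]=9, slow++,fast++
slow=4 fast=5: a[fast]=9=a[slow] dup, fast++
slow=4 fast=6: a[fast]=11≠a[slow]=9 write a[5]=11, slow++,fast++

slow=5, fast=7, prefix=[1, 2, 7, 9, 11]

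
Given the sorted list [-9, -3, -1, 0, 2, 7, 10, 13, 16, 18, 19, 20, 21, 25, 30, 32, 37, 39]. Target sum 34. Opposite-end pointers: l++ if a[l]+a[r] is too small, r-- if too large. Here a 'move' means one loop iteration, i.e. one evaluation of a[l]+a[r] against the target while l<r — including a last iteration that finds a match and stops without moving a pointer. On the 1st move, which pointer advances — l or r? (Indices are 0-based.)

l

l=0 r=17: -9+39=30 <34, l++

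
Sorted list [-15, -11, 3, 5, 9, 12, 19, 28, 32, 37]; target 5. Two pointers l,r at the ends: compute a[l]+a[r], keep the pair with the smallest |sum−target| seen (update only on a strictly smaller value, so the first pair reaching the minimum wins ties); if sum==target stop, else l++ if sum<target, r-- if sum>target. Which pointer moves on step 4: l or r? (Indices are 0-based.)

l

[0,9] -15+37=22 d=17 * → r--
[0,8] -15+32=17 d=12 * → r--
[0,7] -15+28=13 d=8 * → r--
[0,6] -15+19=4 d=1 * → l++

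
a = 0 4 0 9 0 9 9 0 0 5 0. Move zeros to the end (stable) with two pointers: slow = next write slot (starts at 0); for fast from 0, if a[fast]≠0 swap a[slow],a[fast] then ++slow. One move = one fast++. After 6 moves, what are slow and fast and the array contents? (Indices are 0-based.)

slow=0 fast=0: a[fast]=0, fast++
slow=0 fast=1: a[fast]=4≠0 swap→a[0]=4, slow++,fast++
slow=1 fast=2: a[fast]=0, fast++
slow=1 fast=3: a[fast]=9≠0 swap→a[1]=9, slow++,fast++
slow=2 fast=4: a[fast]=0, fast++
slow=2 fast=5: a[fast]=9≠0 swap→a[2]=9, slow++,fast++

slow=3, fast=6, a=[4, 9, 9, 0, 0, 0, 9, 0, 0, 5, 0]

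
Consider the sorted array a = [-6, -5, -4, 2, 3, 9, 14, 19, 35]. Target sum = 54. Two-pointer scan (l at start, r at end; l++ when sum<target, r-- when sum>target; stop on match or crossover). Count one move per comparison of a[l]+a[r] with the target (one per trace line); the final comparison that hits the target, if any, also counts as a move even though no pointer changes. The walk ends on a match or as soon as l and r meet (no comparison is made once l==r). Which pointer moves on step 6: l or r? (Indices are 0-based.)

l

l=0 r=8: -6+35=29 <54, l++
l=1 r=8: -5+35=30 <54, l++
l=2 r=8: -4+35=31 <54, l++
l=3 r=8: 2+35=37 <54, l++
l=4 r=8: 3+35=38 <54, l++
l=5 r=8: 9+35=44 <54, l++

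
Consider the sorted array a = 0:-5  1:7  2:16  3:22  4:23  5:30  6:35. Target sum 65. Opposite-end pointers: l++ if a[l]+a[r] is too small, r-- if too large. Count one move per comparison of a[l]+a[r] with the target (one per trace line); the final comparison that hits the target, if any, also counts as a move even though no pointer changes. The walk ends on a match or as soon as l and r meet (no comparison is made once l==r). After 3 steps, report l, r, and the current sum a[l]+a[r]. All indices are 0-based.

l=3, r=6, sum=57

l=0 r=6: -5+35=30 <65, l++
l=1 r=6: 7+35=42 <65, l++
l=2 r=6: 16+35=51 <65, l++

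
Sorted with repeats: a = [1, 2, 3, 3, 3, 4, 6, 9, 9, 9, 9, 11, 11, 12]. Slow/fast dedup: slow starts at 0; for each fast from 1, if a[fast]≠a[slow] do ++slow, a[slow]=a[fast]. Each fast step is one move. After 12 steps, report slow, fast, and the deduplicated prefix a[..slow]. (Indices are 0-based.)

slow=0 fast=1: a[fast]=2≠a[slow]=1 write a[1]=2, slow++,fast++
slow=1 fast=2: a[fast]=3≠a[slow]=2 write a[2]=3, slow++,fast++
slow=2 fast=3: a[fast]=3=a[slow] dup, fast++
slow=2 fast=4: a[fast]=3=a[slow] dup, fast++
slow=2 fast=5: a[fast]=4≠a[slow]=3 write a[3]=4, slow++,fast++
slow=3 fast=6: a[fast]=6≠a[slow]=4 write a[4]=6, slow++,fast++
slow=4 fast=7: a[fast]=9≠a[slow]=6 write a[5]=9, slow++,fast++
slow=5 fast=8: a[fast]=9=a[slow] dup, fast++
slow=5 fast=9: a[fast]=9=a[slow] dup, fast++
slow=5 fast=10: a[fast]=9=a[slow] dup, fast++
slow=5 fast=11: a[fast]=11≠a[slow]=9 write a[6]=11, slow++,fast++
slow=6 fast=12: a[fast]=11=a[slow] dup, fast++

slow=6, fast=13, prefix=[1, 2, 3, 4, 6, 9, 11]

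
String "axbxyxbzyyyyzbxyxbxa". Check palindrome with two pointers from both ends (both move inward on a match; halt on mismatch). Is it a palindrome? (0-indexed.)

l=0 r=19: 'a'=='a', l++,r--
l=1 r=18: 'x'=='x', l++,r--
l=2 r=17: 'b'=='b', l++,r--
l=3 r=16: 'x'=='x', l++,r--
l=4 r=15: 'y'=='y', l++,r--
l=5 r=14: 'x'=='x', l++,r--
l=6 r=13: 'b'=='b', l++,r--
l=7 r=12: 'z'=='z', l++,r--
l=8 r=11: 'y'=='y', l++,r--
l=9 r=10: 'y'=='y', l++,r--

palindrome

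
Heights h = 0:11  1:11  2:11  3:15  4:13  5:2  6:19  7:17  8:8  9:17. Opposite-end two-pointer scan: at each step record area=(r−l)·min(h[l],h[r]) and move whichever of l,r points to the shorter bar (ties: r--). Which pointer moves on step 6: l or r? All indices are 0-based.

l

[0,9] min(11,17)*9=99 best=99 * → l++
[1,9] min(11,17)*8=88 best=99 → l++
[2,9] min(11,17)*7=77 best=99 → l++
[3,9] min(15,17)*6=90 best=99 → l++
[4,9] min(13,17)*5=65 best=99 → l++
[5,9] min(2,17)*4=8 best=99 → l++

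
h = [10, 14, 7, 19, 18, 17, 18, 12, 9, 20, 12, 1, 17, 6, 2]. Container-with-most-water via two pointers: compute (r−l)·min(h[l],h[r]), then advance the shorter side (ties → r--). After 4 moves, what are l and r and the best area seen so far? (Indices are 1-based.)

l=3, r=13, best area=154

[1,15] min(10,2)*14=28 best=28 * → r--
[1,14] min(10,6)*13=78 best=78 * → r--
[1,13] min(10,17)*12=120 best=120 * → l++
[2,13] min(14,17)*11=154 best=154 * → l++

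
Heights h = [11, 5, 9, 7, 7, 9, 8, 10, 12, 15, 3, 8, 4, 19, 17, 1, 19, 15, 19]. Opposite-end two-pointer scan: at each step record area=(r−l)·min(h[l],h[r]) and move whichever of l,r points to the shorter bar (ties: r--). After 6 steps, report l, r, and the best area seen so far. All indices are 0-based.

[0,18] min(11,19)*18=198 best=198 * → l++
[1,18] min(5,19)*17=85 best=198 → l++
[2,18] min(9,19)*16=144 best=198 → l++
[3,18] min(7,19)*15=105 best=198 → l++
[4,18] min(7,19)*14=98 best=198 → l++
[5,18] min(9,19)*13=117 best=198 → l++

l=6, r=18, best area=198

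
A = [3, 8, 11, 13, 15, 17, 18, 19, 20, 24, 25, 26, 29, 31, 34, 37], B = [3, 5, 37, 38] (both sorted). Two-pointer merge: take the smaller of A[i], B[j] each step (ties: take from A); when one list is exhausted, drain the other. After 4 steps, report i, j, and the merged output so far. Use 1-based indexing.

i=3, j=3, merged so far=[3, 3, 5, 8]

[i=1,j=1] A[i]=3<=B[j]=3 take 3 → i++
[i=2,j=1] A[i]=8>B[j]=3 take 3 → j++
[i=2,j=2] A[i]=8>B[j]=5 take 5 → j++
[i=2,j=3] A[i]=8<=B[j]=37 take 8 → i++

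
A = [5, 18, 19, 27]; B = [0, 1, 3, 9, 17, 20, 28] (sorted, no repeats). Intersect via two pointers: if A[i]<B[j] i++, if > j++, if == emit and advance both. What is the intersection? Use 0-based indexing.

i=0 j=0: 5>0, j++
i=0 j=1: 5>1, j++
i=0 j=2: 5>3, j++
i=0 j=3: 5<9, i++
i=1 j=3: 18>9, j++
i=1 j=4: 18>17, j++
i=1 j=5: 18<20, i++
i=2 j=5: 19<20, i++
i=3 j=5: 27>20, j++
i=3 j=6: 27<28, i++

intersection = []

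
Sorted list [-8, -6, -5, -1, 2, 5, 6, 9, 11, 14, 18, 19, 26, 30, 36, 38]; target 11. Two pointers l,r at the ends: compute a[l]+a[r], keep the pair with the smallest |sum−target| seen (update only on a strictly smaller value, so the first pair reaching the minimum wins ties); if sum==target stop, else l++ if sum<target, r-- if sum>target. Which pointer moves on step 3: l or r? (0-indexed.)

r

[0,15] -8+38=30 d=19 * → r--
[0,14] -8+36=28 d=17 * → r--
[0,13] -8+30=22 d=11 * → r--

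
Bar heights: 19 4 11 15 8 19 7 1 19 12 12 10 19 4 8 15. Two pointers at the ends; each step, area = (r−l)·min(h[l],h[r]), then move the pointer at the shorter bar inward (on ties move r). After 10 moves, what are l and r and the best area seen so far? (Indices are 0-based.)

l=0, r=5, best area=228

l=0 r=15: min(19,15)*15=225 best=225 *, r--
l=0 r=14: min(19,8)*14=112 best=225, r--
l=0 r=13: min(19,4)*13=52 best=225, r--
l=0 r=12: min(19,19)*12=228 best=228 *, r--
l=0 r=11: min(19,10)*11=110 best=228, r--
l=0 r=10: min(19,12)*10=120 best=228, r--
l=0 r=9: min(19,12)*9=108 best=228, r--
l=0 r=8: min(19,19)*8=152 best=228, r--
l=0 r=7: min(19,1)*7=7 best=228, r--
l=0 r=6: min(19,7)*6=42 best=228, r--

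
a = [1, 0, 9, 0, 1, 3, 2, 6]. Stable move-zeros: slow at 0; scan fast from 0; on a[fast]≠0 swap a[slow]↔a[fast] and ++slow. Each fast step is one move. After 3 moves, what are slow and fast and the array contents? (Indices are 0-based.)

slow=2, fast=3, a=[1, 9, 0, 0, 1, 3, 2, 6]

(s=0,f=0) a[fast]=1≠0 swap→a[0]=1 → slow++,fast++
(s=1,f=1) a[fast]=0 → fast++
(s=1,f=2) a[fast]=9≠0 swap→a[1]=9 → slow++,fast++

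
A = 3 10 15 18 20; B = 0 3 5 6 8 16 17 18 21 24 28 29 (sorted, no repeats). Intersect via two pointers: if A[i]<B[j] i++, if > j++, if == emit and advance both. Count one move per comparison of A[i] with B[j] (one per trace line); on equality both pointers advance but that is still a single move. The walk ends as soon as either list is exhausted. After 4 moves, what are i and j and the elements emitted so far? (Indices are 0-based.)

[i=0,j=0] 3>0 → j++
[i=0,j=1] 3==3 emit → i++,j++
[i=1,j=2] 10>5 → j++
[i=1,j=3] 10>6 → j++

i=1, j=4, emitted=[3]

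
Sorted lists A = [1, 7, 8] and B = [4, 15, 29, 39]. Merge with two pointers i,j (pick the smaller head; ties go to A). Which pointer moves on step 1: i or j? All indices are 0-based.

i

[i=0,j=0] A[i]=1<=B[j]=4 take 1 → i++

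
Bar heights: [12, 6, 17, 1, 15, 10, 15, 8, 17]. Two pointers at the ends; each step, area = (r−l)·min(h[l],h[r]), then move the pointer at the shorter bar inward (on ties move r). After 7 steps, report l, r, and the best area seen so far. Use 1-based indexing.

[1,9] min(12,17)*8=96 best=96 * → l++
[2,9] min(6,17)*7=42 best=96 → l++
[3,9] min(17,17)*6=102 best=102 * → r--
[3,8] min(17,8)*5=40 best=102 → r--
[3,7] min(17,15)*4=60 best=102 → r--
[3,6] min(17,10)*3=30 best=102 → r--
[3,5] min(17,15)*2=30 best=102 → r--

l=3, r=4, best area=102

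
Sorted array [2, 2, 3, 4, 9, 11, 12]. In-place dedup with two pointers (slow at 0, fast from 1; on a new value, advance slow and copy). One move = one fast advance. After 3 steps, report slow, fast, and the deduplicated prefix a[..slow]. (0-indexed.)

slow=2, fast=4, prefix=[2, 3, 4]

slow=0 fast=1: a[fast]=2=a[slow] dup, fast++
slow=0 fast=2: a[fast]=3≠a[slow]=2 write a[1]=3, slow++,fast++
slow=1 fast=3: a[fast]=4≠a[slow]=3 write a[2]=4, slow++,fast++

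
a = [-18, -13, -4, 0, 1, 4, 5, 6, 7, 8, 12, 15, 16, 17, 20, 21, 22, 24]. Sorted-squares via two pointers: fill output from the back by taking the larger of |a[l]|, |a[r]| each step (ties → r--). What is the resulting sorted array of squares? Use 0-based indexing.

[0, 1, 16, 16, 25, 36, 49, 64, 144, 169, 225, 256, 289, 324, 400, 441, 484, 576]

[0,17] |-18|<=|24| out[17]=576 → r--
[0,16] |-18|<=|22| out[16]=484 → r--
[0,15] |-18|<=|21| out[15]=441 → r--
[0,14] |-18|<=|20| out[14]=400 → r--
[0,13] |-18|>|17| out[13]=324 → l++
[1,13] |-13|<=|17| out[12]=289 → r--
[1,12] |-13|<=|16| out[11]=256 → r--
[1,11] |-13|<=|15| out[10]=225 → r--
[1,10] |-13|>|12| out[9]=169 → l++
[2,10] |-4|<=|12| out[8]=144 → r--
[2,9] |-4|<=|8| out[7]=64 → r--
[2,8] |-4|<=|7| out[6]=49 → r--
[2,7] |-4|<=|6| out[5]=36 → r--
[2,6] |-4|<=|5| out[4]=25 → r--
[2,5] |-4|<=|4| out[3]=16 → r--
[2,4] |-4|>|1| out[2]=16 → l++
[3,4] |0|<=|1| out[1]=1 → r--
[3,3] |0|<=|0| out[0]=0 → r--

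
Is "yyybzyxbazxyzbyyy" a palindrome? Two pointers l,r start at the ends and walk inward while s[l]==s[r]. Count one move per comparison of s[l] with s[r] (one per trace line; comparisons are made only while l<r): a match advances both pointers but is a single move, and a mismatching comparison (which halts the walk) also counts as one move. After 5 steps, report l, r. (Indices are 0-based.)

l=0 r=16: 'y'=='y', l++,r--
l=1 r=15: 'y'=='y', l++,r--
l=2 r=14: 'y'=='y', l++,r--
l=3 r=13: 'b'=='b', l++,r--
l=4 r=12: 'z'=='z', l++,r--

l=5, r=11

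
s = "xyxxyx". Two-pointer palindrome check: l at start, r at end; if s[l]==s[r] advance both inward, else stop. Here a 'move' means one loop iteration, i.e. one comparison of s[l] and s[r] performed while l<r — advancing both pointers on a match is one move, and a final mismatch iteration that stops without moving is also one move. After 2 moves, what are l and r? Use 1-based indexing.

l=3, r=4

l=1 r=6: 'x'=='x', l++,r--
l=2 r=5: 'y'=='y', l++,r--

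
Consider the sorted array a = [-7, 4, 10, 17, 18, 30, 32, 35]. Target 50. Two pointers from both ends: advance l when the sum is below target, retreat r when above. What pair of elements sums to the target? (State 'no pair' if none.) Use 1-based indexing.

l=1 r=8: -7+35=28 <50, l++
l=2 r=8: 4+35=39 <50, l++
l=3 r=8: 10+35=45 <50, l++
l=4 r=8: 17+35=52 >50, r--
l=4 r=7: 17+32=49 <50, l++
l=5 r=7: 18+32=50, found

(18, 32)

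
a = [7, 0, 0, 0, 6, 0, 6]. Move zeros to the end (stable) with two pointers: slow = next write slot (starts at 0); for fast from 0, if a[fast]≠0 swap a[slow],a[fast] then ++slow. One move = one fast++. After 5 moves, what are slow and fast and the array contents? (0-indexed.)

(s=0,f=0) a[fast]=7≠0 swap→a[0]=7 → slow++,fast++
(s=1,f=1) a[fast]=0 → fast++
(s=1,f=2) a[fast]=0 → fast++
(s=1,f=3) a[fast]=0 → fast++
(s=1,f=4) a[fast]=6≠0 swap→a[1]=6 → slow++,fast++

slow=2, fast=5, a=[7, 6, 0, 0, 0, 0, 6]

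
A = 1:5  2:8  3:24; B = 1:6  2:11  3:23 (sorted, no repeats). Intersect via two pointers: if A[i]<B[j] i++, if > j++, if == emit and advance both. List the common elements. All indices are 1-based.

intersection = []

[i=1,j=1] 5<6 → i++
[i=2,j=1] 8>6 → j++
[i=2,j=2] 8<11 → i++
[i=3,j=2] 24>11 → j++
[i=3,j=3] 24>23 → j++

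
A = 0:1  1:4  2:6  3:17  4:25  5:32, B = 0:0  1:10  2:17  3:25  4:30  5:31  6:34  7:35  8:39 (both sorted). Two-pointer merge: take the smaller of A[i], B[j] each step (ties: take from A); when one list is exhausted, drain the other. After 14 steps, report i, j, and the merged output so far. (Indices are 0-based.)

i=0 j=0: A[i]=1>B[j]=0 take 0, j++
i=0 j=1: A[i]=1<=B[j]=10 take 1, i++
i=1 j=1: A[i]=4<=B[j]=10 take 4, i++
i=2 j=1: A[i]=6<=B[j]=10 take 6, i++
i=3 j=1: A[i]=17>B[j]=10 take 10, j++
i=3 j=2: A[i]=17<=B[j]=17 take 17, i++
i=4 j=2: A[i]=25>B[j]=17 take 17, j++
i=4 j=3: A[i]=25<=B[j]=25 take 25, i++
i=5 j=3: A[i]=32>B[j]=25 take 25, j++
i=5 j=4: A[i]=32>B[j]=30 take 30, j++
i=5 j=5: A[i]=32>B[j]=31 take 31, j++
i=5 j=6: A[i]=32<=B[j]=34 take 32, i++
i=6 j=6: A done, take B[j]=34, j++
i=6 j=7: A done, take B[j]=35, j++

i=6, j=8, merged so far=[0, 1, 4, 6, 10, 17, 17, 25, 25, 30, 31, 32, 34, 35]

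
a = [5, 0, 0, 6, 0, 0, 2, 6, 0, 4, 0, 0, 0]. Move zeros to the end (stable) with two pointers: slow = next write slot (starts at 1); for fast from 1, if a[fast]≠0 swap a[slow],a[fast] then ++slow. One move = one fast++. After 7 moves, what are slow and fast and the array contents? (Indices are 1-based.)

slow=1 fast=1: a[fast]=5≠0 swap→a[1]=5, slow++,fast++
slow=2 fast=2: a[fast]=0, fast++
slow=2 fast=3: a[fast]=0, fast++
slow=2 fast=4: a[fast]=6≠0 swap→a[2]=6, slow++,fast++
slow=3 fast=5: a[fast]=0, fast++
slow=3 fast=6: a[fast]=0, fast++
slow=3 fast=7: a[fast]=2≠0 swap→a[3]=2, slow++,fast++

slow=4, fast=8, a=[5, 6, 2, 0, 0, 0, 0, 6, 0, 4, 0, 0, 0]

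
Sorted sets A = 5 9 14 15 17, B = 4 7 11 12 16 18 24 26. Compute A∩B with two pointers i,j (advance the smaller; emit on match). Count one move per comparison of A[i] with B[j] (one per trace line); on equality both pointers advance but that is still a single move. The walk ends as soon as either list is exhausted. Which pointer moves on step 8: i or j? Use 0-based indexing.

i=0 j=0: 5>4, j++
i=0 j=1: 5<7, i++
i=1 j=1: 9>7, j++
i=1 j=2: 9<11, i++
i=2 j=2: 14>11, j++
i=2 j=3: 14>12, j++
i=2 j=4: 14<16, i++
i=3 j=4: 15<16, i++

i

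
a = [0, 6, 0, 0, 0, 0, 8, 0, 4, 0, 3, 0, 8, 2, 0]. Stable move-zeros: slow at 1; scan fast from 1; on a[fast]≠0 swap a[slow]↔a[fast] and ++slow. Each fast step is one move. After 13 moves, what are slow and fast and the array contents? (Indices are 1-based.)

slow=6, fast=14, a=[6, 8, 4, 3, 8, 0, 0, 0, 0, 0, 0, 0, 0, 2, 0]

slow=1 fast=1: a[fast]=0, fast++
slow=1 fast=2: a[fast]=6≠0 swap→a[1]=6, slow++,fast++
slow=2 fast=3: a[fast]=0, fast++
slow=2 fast=4: a[fast]=0, fast++
slow=2 fast=5: a[fast]=0, fast++
slow=2 fast=6: a[fast]=0, fast++
slow=2 fast=7: a[fast]=8≠0 swap→a[2]=8, slow++,fast++
slow=3 fast=8: a[fast]=0, fast++
slow=3 fast=9: a[fast]=4≠0 swap→a[3]=4, slow++,fast++
slow=4 fast=10: a[fast]=0, fast++
slow=4 fast=11: a[fast]=3≠0 swap→a[4]=3, slow++,fast++
slow=5 fast=12: a[fast]=0, fast++
slow=5 fast=13: a[fast]=8≠0 swap→a[5]=8, slow++,fast++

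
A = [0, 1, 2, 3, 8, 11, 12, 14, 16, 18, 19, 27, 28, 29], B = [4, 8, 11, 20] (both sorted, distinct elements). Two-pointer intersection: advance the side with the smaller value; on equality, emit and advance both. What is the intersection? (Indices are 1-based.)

[i=1,j=1] 0<4 → i++
[i=2,j=1] 1<4 → i++
[i=3,j=1] 2<4 → i++
[i=4,j=1] 3<4 → i++
[i=5,j=1] 8>4 → j++
[i=5,j=2] 8==8 emit → i++,j++
[i=6,j=3] 11==11 emit → i++,j++
[i=7,j=4] 12<20 → i++
[i=8,j=4] 14<20 → i++
[i=9,j=4] 16<20 → i++
[i=10,j=4] 18<20 → i++
[i=11,j=4] 19<20 → i++
[i=12,j=4] 27>20 → j++

intersection = [8, 11]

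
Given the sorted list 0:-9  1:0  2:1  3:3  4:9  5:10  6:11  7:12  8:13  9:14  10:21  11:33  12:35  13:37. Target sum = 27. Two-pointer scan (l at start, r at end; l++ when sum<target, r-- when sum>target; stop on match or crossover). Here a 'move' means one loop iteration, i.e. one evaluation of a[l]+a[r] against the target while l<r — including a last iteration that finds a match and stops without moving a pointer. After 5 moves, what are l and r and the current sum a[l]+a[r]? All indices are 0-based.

l=2, r=10, sum=22

l=0 r=13: -9+37=28 >27, r--
l=0 r=12: -9+35=26 <27, l++
l=1 r=12: 0+35=35 >27, r--
l=1 r=11: 0+33=33 >27, r--
l=1 r=10: 0+21=21 <27, l++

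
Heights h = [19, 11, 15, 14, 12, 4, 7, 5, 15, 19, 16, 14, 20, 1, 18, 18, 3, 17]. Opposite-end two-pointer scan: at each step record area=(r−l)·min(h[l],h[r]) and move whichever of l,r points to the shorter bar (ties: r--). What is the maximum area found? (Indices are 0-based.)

[0,17] min(19,17)*17=289 best=289 * → r--
[0,16] min(19,3)*16=48 best=289 → r--
[0,15] min(19,18)*15=270 best=289 → r--
[0,14] min(19,18)*14=252 best=289 → r--
[0,13] min(19,1)*13=13 best=289 → r--
[0,12] min(19,20)*12=228 best=289 → l++
[1,12] min(11,20)*11=121 best=289 → l++
[2,12] min(15,20)*10=150 best=289 → l++
[3,12] min(14,20)*9=126 best=289 → l++
[4,12] min(12,20)*8=96 best=289 → l++
[5,12] min(4,20)*7=28 best=289 → l++
[6,12] min(7,20)*6=42 best=289 → l++
[7,12] min(5,20)*5=25 best=289 → l++
[8,12] min(15,20)*4=60 best=289 → l++
[9,12] min(19,20)*3=57 best=289 → l++
[10,12] min(16,20)*2=32 best=289 → l++
[11,12] min(14,20)*1=14 best=289 → l++

max area = 289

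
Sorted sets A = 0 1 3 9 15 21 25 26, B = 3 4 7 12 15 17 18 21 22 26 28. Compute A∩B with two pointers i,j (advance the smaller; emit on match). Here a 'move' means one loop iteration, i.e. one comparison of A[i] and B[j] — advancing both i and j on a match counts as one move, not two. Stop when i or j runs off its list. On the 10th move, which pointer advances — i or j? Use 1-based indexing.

[i=1,j=1] 0<3 → i++
[i=2,j=1] 1<3 → i++
[i=3,j=1] 3==3 emit → i++,j++
[i=4,j=2] 9>4 → j++
[i=4,j=3] 9>7 → j++
[i=4,j=4] 9<12 → i++
[i=5,j=4] 15>12 → j++
[i=5,j=5] 15==15 emit → i++,j++
[i=6,j=6] 21>17 → j++
[i=6,j=7] 21>18 → j++

j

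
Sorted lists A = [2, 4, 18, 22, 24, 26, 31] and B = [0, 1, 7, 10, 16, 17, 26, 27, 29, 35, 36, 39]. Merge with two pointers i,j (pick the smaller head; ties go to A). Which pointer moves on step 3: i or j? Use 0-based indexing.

i=0 j=0: A[i]=2>B[j]=0 take 0, j++
i=0 j=1: A[i]=2>B[j]=1 take 1, j++
i=0 j=2: A[i]=2<=B[j]=7 take 2, i++

i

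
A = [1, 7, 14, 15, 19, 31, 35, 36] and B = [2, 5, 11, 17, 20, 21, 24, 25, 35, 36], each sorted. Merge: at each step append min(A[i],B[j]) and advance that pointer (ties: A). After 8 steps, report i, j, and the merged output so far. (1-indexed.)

[i=1,j=1] A[i]=1<=B[j]=2 take 1 → i++
[i=2,j=1] A[i]=7>B[j]=2 take 2 → j++
[i=2,j=2] A[i]=7>B[j]=5 take 5 → j++
[i=2,j=3] A[i]=7<=B[j]=11 take 7 → i++
[i=3,j=3] A[i]=14>B[j]=11 take 11 → j++
[i=3,j=4] A[i]=14<=B[j]=17 take 14 → i++
[i=4,j=4] A[i]=15<=B[j]=17 take 15 → i++
[i=5,j=4] A[i]=19>B[j]=17 take 17 → j++

i=5, j=5, merged so far=[1, 2, 5, 7, 11, 14, 15, 17]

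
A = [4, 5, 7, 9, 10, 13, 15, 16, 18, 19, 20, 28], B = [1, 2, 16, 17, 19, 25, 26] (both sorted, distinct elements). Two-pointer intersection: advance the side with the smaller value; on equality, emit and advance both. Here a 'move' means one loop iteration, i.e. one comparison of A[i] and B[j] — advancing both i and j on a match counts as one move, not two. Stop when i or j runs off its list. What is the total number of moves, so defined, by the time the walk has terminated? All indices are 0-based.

16 moves

i=0 j=0: 4>1, j++
i=0 j=1: 4>2, j++
i=0 j=2: 4<16, i++
i=1 j=2: 5<16, i++
i=2 j=2: 7<16, i++
i=3 j=2: 9<16, i++
i=4 j=2: 10<16, i++
i=5 j=2: 13<16, i++
i=6 j=2: 15<16, i++
i=7 j=2: 16==16 emit, i++,j++
i=8 j=3: 18>17, j++
i=8 j=4: 18<19, i++
i=9 j=4: 19==19 emit, i++,j++
i=10 j=5: 20<25, i++
i=11 j=5: 28>25, j++
i=11 j=6: 28>26, j++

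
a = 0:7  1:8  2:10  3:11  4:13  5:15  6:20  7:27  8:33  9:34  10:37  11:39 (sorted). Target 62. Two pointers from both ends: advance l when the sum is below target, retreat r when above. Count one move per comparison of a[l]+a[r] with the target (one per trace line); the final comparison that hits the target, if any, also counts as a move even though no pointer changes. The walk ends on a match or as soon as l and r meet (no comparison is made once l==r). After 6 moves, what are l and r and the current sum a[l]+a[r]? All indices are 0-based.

l=6, r=11, sum=59

l=0 r=11: 7+39=46 <62, l++
l=1 r=11: 8+39=47 <62, l++
l=2 r=11: 10+39=49 <62, l++
l=3 r=11: 11+39=50 <62, l++
l=4 r=11: 13+39=52 <62, l++
l=5 r=11: 15+39=54 <62, l++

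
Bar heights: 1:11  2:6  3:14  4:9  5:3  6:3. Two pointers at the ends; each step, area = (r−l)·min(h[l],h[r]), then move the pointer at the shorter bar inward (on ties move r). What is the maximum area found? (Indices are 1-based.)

max area = 27

l=1 r=6: min(11,3)*5=15 best=15 *, r--
l=1 r=5: min(11,3)*4=12 best=15, r--
l=1 r=4: min(11,9)*3=27 best=27 *, r--
l=1 r=3: min(11,14)*2=22 best=27, l++
l=2 r=3: min(6,14)*1=6 best=27, l++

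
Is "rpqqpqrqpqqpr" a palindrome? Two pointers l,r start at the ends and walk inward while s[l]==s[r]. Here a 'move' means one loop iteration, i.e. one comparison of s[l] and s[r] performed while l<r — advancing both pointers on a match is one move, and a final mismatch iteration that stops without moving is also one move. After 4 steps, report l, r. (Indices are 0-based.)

l=4, r=8

[0,12] 'r'=='r' → l++,r--
[1,11] 'p'=='p' → l++,r--
[2,10] 'q'=='q' → l++,r--
[3,9] 'q'=='q' → l++,r--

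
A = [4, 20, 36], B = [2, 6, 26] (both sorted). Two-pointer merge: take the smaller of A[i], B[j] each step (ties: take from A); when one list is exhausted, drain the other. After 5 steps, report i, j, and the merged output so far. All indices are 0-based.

i=2, j=3, merged so far=[2, 4, 6, 20, 26]

[i=0,j=0] A[i]=4>B[j]=2 take 2 → j++
[i=0,j=1] A[i]=4<=B[j]=6 take 4 → i++
[i=1,j=1] A[i]=20>B[j]=6 take 6 → j++
[i=1,j=2] A[i]=20<=B[j]=26 take 20 → i++
[i=2,j=2] A[i]=36>B[j]=26 take 26 → j++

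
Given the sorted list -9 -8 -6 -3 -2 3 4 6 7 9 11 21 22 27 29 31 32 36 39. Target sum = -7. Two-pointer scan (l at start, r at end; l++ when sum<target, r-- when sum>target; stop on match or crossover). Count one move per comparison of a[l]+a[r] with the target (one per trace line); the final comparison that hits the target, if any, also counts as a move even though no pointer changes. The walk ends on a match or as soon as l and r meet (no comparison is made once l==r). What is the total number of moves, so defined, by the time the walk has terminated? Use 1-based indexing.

18 moves

l=1 r=19: -9+39=30 >-7, r--
l=1 r=18: -9+36=27 >-7, r--
l=1 r=17: -9+32=23 >-7, r--
l=1 r=16: -9+31=22 >-7, r--
l=1 r=15: -9+29=20 >-7, r--
l=1 r=14: -9+27=18 >-7, r--
l=1 r=13: -9+22=13 >-7, r--
l=1 r=12: -9+21=12 >-7, r--
l=1 r=11: -9+11=2 >-7, r--
l=1 r=10: -9+9=0 >-7, r--
l=1 r=9: -9+7=-2 >-7, r--
l=1 r=8: -9+6=-3 >-7, r--
l=1 r=7: -9+4=-5 >-7, r--
l=1 r=6: -9+3=-6 >-7, r--
l=1 r=5: -9+-2=-11 <-7, l++
l=2 r=5: -8+-2=-10 <-7, l++
l=3 r=5: -6+-2=-8 <-7, l++
l=4 r=5: -3+-2=-5 >-7, r--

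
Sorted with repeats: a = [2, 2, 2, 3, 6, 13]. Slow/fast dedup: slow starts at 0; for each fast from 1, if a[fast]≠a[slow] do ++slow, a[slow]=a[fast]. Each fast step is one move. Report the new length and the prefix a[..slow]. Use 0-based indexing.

slow=0 fast=1: a[fast]=2=a[slow] dup, fast++
slow=0 fast=2: a[fast]=2=a[slow] dup, fast++
slow=0 fast=3: a[fast]=3≠a[slow]=2 write a[1]=3, slow++,fast++
slow=1 fast=4: a[fast]=6≠a[slow]=3 write a[2]=6, slow++,fast++
slow=2 fast=5: a[fast]=13≠a[slow]=6 write a[3]=13, slow++,fast++

length 4; prefix = [2, 3, 6, 13]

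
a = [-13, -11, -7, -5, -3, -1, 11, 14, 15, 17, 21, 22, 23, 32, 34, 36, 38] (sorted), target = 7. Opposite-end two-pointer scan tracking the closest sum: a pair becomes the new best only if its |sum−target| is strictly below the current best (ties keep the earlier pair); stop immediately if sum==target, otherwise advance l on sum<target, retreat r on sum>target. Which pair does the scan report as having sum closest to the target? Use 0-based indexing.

l=0 r=16: -13+38=25 d=18 *, r--
l=0 r=15: -13+36=23 d=16 *, r--
l=0 r=14: -13+34=21 d=14 *, r--
l=0 r=13: -13+32=19 d=12 *, r--
l=0 r=12: -13+23=10 d=3 *, r--
l=0 r=11: -13+22=9 d=2 *, r--
l=0 r=10: -13+21=8 d=1 *, r--
l=0 r=9: -13+17=4 d=3, l++
l=1 r=9: -11+17=6 d=1, l++
l=2 r=9: -7+17=10 d=3, r--
l=2 r=8: -7+15=8 d=1, r--
l=2 r=7: -7+14=7 d=0 *, stop

pair (-7, 14) with sum 7 (|Δ|=0)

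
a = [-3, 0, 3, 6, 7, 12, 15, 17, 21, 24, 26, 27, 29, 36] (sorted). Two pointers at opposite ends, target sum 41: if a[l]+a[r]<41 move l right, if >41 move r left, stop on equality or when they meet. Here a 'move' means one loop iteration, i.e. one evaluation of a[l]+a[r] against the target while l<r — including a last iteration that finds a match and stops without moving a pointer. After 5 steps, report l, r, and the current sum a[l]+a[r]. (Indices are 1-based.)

[1,14] -3+36=33 <41 → l++
[2,14] 0+36=36 <41 → l++
[3,14] 3+36=39 <41 → l++
[4,14] 6+36=42 >41 → r--
[4,13] 6+29=35 <41 → l++

l=5, r=13, sum=36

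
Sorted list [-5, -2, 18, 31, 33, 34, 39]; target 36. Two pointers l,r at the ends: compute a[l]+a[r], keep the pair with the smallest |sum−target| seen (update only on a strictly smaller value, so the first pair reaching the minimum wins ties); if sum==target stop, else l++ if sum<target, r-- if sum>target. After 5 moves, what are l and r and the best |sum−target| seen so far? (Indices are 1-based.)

[1,7] -5+39=34 d=2 * → l++
[2,7] -2+39=37 d=1 * → r--
[2,6] -2+34=32 d=4 → l++
[3,6] 18+34=52 d=16 → r--
[3,5] 18+33=51 d=15 → r--

l=3, r=4, best |Δ|=1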